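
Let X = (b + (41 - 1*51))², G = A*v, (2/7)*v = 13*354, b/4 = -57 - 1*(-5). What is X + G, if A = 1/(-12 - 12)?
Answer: 374823/8 ≈ 46853.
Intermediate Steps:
A = -1/24 (A = 1/(-24) = -1/24 ≈ -0.041667)
b = -208 (b = 4*(-57 - 1*(-5)) = 4*(-57 + 5) = 4*(-52) = -208)
v = 16107 (v = 7*(13*354)/2 = (7/2)*4602 = 16107)
G = -5369/8 (G = -1/24*16107 = -5369/8 ≈ -671.13)
X = 47524 (X = (-208 + (41 - 1*51))² = (-208 + (41 - 51))² = (-208 - 10)² = (-218)² = 47524)
X + G = 47524 - 5369/8 = 374823/8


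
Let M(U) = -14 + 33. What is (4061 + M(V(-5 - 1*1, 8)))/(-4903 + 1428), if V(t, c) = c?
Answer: -816/695 ≈ -1.1741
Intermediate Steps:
M(U) = 19
(4061 + M(V(-5 - 1*1, 8)))/(-4903 + 1428) = (4061 + 19)/(-4903 + 1428) = 4080/(-3475) = 4080*(-1/3475) = -816/695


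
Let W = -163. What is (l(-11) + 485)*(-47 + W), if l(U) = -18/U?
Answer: -1124130/11 ≈ -1.0219e+5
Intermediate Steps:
(l(-11) + 485)*(-47 + W) = (-18/(-11) + 485)*(-47 - 163) = (-18*(-1/11) + 485)*(-210) = (18/11 + 485)*(-210) = (5353/11)*(-210) = -1124130/11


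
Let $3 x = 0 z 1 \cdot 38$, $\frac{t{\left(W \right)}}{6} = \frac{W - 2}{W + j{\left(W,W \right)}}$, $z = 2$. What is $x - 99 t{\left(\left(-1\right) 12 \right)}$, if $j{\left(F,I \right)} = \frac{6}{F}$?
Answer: $- \frac{16632}{25} \approx -665.28$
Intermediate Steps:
$t{\left(W \right)} = \frac{6 \left(-2 + W\right)}{W + \frac{6}{W}}$ ($t{\left(W \right)} = 6 \frac{W - 2}{W + \frac{6}{W}} = 6 \frac{-2 + W}{W + \frac{6}{W}} = \frac{6 \left(-2 + W\right)}{W + \frac{6}{W}}$)
$x = 0$ ($x = \frac{0 \cdot 2 \cdot 1 \cdot 38}{3} = \frac{0 \cdot 1 \cdot 38}{3} = \frac{0 \cdot 38}{3} = \frac{1}{3} \cdot 0 = 0$)
$x - 99 t{\left(\left(-1\right) 12 \right)} = 0 - 99 \frac{6 \left(\left(-1\right) 12\right) \left(-2 - 12\right)}{6 + \left(\left(-1\right) 12\right)^{2}} = 0 - 99 \cdot 6 \left(-12\right) \frac{1}{6 + \left(-12\right)^{2}} \left(-2 - 12\right) = 0 - 99 \cdot 6 \left(-12\right) \frac{1}{6 + 144} \left(-14\right) = 0 - 99 \cdot 6 \left(-12\right) \frac{1}{150} \left(-14\right) = 0 - \frac{16632}{25} = - \frac{16632}{25}$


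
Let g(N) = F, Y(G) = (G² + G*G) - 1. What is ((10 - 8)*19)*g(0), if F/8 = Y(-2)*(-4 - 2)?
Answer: -12768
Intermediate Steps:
Y(G) = -1 + 2*G² (Y(G) = (G² + G²) - 1 = 2*G² - 1 = -1 + 2*G²)
F = -336 (F = 8*((-1 + 2*(-2)²)*(-4 - 2)) = 8*((-1 + 2*4)*(-6)) = 8*((-1 + 8)*(-6)) = 8*(7*(-6)) = 8*(-42) = -336)
g(N) = -336
((10 - 8)*19)*g(0) = ((10 - 8)*19)*(-336) = (2*19)*(-336) = 38*(-336) = -12768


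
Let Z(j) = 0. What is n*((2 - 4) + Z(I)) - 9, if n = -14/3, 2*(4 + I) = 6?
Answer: ⅓ ≈ 0.33333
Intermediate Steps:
I = -1 (I = -4 + (½)*6 = -4 + 3 = -1)
n = -14/3 (n = -14*⅓ = -14/3 ≈ -4.6667)
n*((2 - 4) + Z(I)) - 9 = -14*((2 - 4) + 0)/3 - 9 = -14*(-2 + 0)/3 - 9 = -14/3*(-2) - 9 = 28/3 - 9 = ⅓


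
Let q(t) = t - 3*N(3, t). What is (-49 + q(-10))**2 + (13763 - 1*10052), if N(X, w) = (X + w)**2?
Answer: 46147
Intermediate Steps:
q(t) = t - 3*(3 + t)**2
(-49 + q(-10))**2 + (13763 - 1*10052) = (-49 + (-10 - 3*(3 - 10)**2))**2 + (13763 - 1*10052) = (-49 + (-10 - 3*(-7)**2))**2 + (13763 - 10052) = (-49 + (-10 - 3*49))**2 + 3711 = (-49 + (-10 - 147))**2 + 3711 = (-49 - 157)**2 + 3711 = (-206)**2 + 3711 = 42436 + 3711 = 46147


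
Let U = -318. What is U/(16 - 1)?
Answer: -106/5 ≈ -21.200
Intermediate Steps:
U/(16 - 1) = -318/(16 - 1) = -318/15 = (1/15)*(-318) = -106/5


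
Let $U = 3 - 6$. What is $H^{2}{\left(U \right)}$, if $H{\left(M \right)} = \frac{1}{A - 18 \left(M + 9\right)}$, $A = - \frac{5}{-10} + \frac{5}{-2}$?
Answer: $\frac{1}{12100} \approx 8.2645 \cdot 10^{-5}$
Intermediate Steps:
$A = -2$ ($A = \left(-5\right) \left(- \frac{1}{10}\right) + 5 \left(- \frac{1}{2}\right) = \frac{1}{2} - \frac{5}{2} = -2$)
$U = -3$ ($U = 3 - 6 = -3$)
$H{\left(M \right)} = \frac{1}{-164 - 18 M}$ ($H{\left(M \right)} = \frac{1}{-2 - 18 \left(M + 9\right)} = \frac{1}{-2 - 18 \left(9 + M\right)} = \frac{1}{-2 - \left(162 + 18 M\right)} = \frac{1}{-164 - 18 M}$)
$H^{2}{\left(U \right)} = \left(- \frac{1}{164 + 18 \left(-3\right)}\right)^{2} = \left(- \frac{1}{164 - 54}\right)^{2} = \left(- \frac{1}{110}\right)^{2} = \frac{1}{12100}$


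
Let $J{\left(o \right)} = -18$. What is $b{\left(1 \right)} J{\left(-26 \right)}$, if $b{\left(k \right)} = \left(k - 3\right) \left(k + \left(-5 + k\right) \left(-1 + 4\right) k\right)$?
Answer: $-396$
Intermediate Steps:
$b{\left(k \right)} = \left(-3 + k\right) \left(k + k \left(-15 + 3 k\right)\right)$ ($b{\left(k \right)} = \left(-3 + k\right) \left(k + \left(-5 + k\right) 3 k\right) = \left(-3 + k\right) \left(k + \left(-15 + 3 k\right) k\right) = \left(-3 + k\right) \left(k + k \left(-15 + 3 k\right)\right)$)
$b{\left(1 \right)} J{\left(-26 \right)} = 1 \left(42 - 23 + 3 \cdot 1^{2}\right) \left(-18\right) = 1 \left(42 - 23 + 3 \cdot 1\right) \left(-18\right) = 1 \left(42 - 23 + 3\right) \left(-18\right) = 1 \cdot 22 \left(-18\right) = 22 \left(-18\right) = -396$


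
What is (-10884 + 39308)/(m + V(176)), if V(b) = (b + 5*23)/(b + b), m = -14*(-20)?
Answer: 10005248/98851 ≈ 101.22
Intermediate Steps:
m = 280
V(b) = (115 + b)/(2*b) (V(b) = (b + 115)/((2*b)) = (115 + b)*(1/(2*b)) = (115 + b)/(2*b))
(-10884 + 39308)/(m + V(176)) = (-10884 + 39308)/(280 + (1/2)*(115 + 176)/176) = 28424/(280 + (1/2)*(1/176)*291) = 28424/(280 + 291/352) = 28424/(98851/352) = 28424*(352/98851) = 10005248/98851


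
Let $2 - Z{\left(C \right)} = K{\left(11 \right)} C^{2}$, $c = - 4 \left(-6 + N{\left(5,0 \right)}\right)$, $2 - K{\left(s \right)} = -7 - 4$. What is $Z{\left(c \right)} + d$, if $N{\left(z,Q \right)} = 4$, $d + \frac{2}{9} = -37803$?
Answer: $- \frac{347699}{9} \approx -38633.0$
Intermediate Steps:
$d = - \frac{340229}{9}$ ($d = - \frac{2}{9} - 37803 = - \frac{340229}{9} \approx -37803.0$)
$K{\left(s \right)} = 13$ ($K{\left(s \right)} = 2 - \left(-7 - 4\right) = 2 - -11 = 2 + 11 = 13$)
$c = 8$ ($c = - 4 \left(-6 + 4\right) = \left(-4\right) \left(-2\right) = 8$)
$Z{\left(C \right)} = 2 - 13 C^{2}$
$Z{\left(c \right)} + d = \left(2 - 13 \cdot 8^{2}\right) - \frac{340229}{9} = \left(2 - 832\right) - \frac{340229}{9} = -830 - \frac{340229}{9} = - \frac{347699}{9}$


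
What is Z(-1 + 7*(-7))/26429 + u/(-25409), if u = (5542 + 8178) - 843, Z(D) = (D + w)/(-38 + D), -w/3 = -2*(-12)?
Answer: -14972804303/29547516284 ≈ -0.50674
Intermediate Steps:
w = -72 (w = -(-6)*(-12) = -3*24 = -72)
Z(D) = (-72 + D)/(-38 + D) (Z(D) = (D - 72)/(-38 + D) = (-72 + D)/(-38 + D))
u = 12877 (u = 13720 - 843 = 12877)
Z(-1 + 7*(-7))/26429 + u/(-25409) = ((-72 + (-1 + 7*(-7)))/(-38 + (-1 + 7*(-7))))/26429 + 12877/(-25409) = ((-72 + (-1 - 49))/(-38 + (-1 - 49)))*(1/26429) + 12877*(-1/25409) = ((-72 - 50)/(-38 - 50))*(1/26429) - 12877/25409 = (-122/(-88))*(1/26429) - 12877/25409 = -1/88*(-122)*(1/26429) - 12877/25409 = (61/44)*(1/26429) - 12877/25409 = 61/1162876 - 12877/25409 = -14972804303/29547516284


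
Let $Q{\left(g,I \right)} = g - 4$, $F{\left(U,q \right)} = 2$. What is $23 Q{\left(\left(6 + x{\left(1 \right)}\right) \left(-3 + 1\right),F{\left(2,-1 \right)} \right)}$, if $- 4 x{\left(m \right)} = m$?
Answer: $- \frac{713}{2} \approx -356.5$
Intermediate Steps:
$x{\left(m \right)} = - \frac{m}{4}$
$Q{\left(g,I \right)} = -4 + g$ ($Q{\left(g,I \right)} = g - 4 = -4 + g$)
$23 Q{\left(\left(6 + x{\left(1 \right)}\right) \left(-3 + 1\right),F{\left(2,-1 \right)} \right)} = 23 \left(-4 + \left(6 - \frac{1}{4}\right) \left(-3 + 1\right)\right) = 23 \left(-4 + \left(6 - \frac{1}{4}\right) \left(-2\right)\right) = 23 \left(-4 + \frac{23}{4} \left(-2\right)\right) = 23 \left(-4 - \frac{23}{2}\right) = 23 \left(- \frac{31}{2}\right) = - \frac{713}{2}$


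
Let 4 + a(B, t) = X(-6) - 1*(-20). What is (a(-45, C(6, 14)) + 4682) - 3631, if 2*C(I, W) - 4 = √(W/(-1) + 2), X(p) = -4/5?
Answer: 5331/5 ≈ 1066.2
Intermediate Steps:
X(p) = -⅘ (X(p) = -4*⅕ = -⅘)
C(I, W) = 2 + √(2 - W)/2 (C(I, W) = 2 + √(W/(-1) + 2)/2 = 2 + √(W*(-1) + 2)/2 = 2 + √(-W + 2)/2 = 2 + √(2 - W)/2)
a(B, t) = 76/5 (a(B, t) = -4 + (-⅘ - 1*(-20)) = -4 + (-⅘ + 20) = -4 + 96/5 = 76/5)
(a(-45, C(6, 14)) + 4682) - 3631 = (76/5 + 4682) - 3631 = 23486/5 - 3631 = 5331/5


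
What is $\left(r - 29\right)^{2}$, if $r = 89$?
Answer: $3600$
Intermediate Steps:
$\left(r - 29\right)^{2} = \left(89 - 29\right)^{2} = 60^{2} = 3600$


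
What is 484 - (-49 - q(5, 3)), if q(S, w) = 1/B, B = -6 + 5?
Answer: 532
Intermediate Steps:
B = -1
q(S, w) = -1 (q(S, w) = 1/(-1) = -1)
484 - (-49 - q(5, 3)) = 484 - (-49 - 1*(-1)) = 484 - (-49 + 1) = 484 - 1*(-48) = 484 + 48 = 532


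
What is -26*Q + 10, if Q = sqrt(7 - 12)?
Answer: 10 - 26*I*sqrt(5) ≈ 10.0 - 58.138*I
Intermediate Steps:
Q = I*sqrt(5) (Q = sqrt(-5) = I*sqrt(5) ≈ 2.2361*I)
-26*Q + 10 = -26*I*sqrt(5) + 10 = 10 - 26*I*sqrt(5)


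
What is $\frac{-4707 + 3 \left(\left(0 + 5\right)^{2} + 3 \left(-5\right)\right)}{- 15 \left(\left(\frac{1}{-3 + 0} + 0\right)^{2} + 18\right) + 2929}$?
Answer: $- \frac{14031}{7972} \approx -1.76$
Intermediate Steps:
$\frac{-4707 + 3 \left(\left(0 + 5\right)^{2} + 3 \left(-5\right)\right)}{- 15 \left(\left(\frac{1}{-3 + 0} + 0\right)^{2} + 18\right) + 2929} = \frac{-4707 + 3 \left(5^{2} - 15\right)}{- 15 \left(\left(\frac{1}{-3} + 0\right)^{2} + 18\right) + 2929} = \frac{-4707 + 3 \left(25 - 15\right)}{- 15 \left(\left(- \frac{1}{3} + 0\right)^{2} + 18\right) + 2929} = \frac{-4707 + 3 \cdot 10}{- 15 \left(\left(- \frac{1}{3}\right)^{2} + 18\right) + 2929} = \frac{-4707 + 30}{- 15 \left(\frac{1}{9} + 18\right) + 2929} = - \frac{4677}{\left(-15\right) \frac{163}{9} + 2929} = - \frac{4677}{- \frac{815}{3} + 2929} = - \frac{4677}{\frac{7972}{3}} = \left(-4677\right) \frac{3}{7972} = - \frac{14031}{7972}$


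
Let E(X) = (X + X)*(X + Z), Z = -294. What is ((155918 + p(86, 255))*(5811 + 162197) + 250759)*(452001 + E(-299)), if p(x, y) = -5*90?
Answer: 21068879386297345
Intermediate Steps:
p(x, y) = -450
E(X) = 2*X*(-294 + X) (E(X) = (X + X)*(X - 294) = (2*X)*(-294 + X) = 2*X*(-294 + X))
((155918 + p(86, 255))*(5811 + 162197) + 250759)*(452001 + E(-299)) = ((155918 - 450)*(5811 + 162197) + 250759)*(452001 + 2*(-299)*(-294 - 299)) = (155468*168008 + 250759)*(452001 + 2*(-299)*(-593)) = (26119867744 + 250759)*(452001 + 354614) = 26120118503*806615 = 21068879386297345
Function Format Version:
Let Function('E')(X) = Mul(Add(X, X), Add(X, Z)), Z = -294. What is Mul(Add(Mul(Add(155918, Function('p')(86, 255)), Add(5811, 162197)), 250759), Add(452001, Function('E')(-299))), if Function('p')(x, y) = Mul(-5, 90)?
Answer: 21068879386297345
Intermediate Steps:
Function('p')(x, y) = -450
Function('E')(X) = Mul(2, X, Add(-294, X)) (Function('E')(X) = Mul(Add(X, X), Add(X, -294)) = Mul(Mul(2, X), Add(-294, X)) = Mul(2, X, Add(-294, X)))
Mul(Add(Mul(Add(155918, Function('p')(86, 255)), Add(5811, 162197)), 250759), Add(452001, Function('E')(-299))) = Mul(Add(Mul(Add(155918, -450), Add(5811, 162197)), 250759), Add(452001, Mul(2, -299, Add(-294, -299)))) = Mul(Add(Mul(155468, 168008), 250759), Add(452001, Mul(2, -299, -593))) = Mul(Add(26119867744, 250759), Add(452001, 354614)) = Mul(26120118503, 806615) = 21068879386297345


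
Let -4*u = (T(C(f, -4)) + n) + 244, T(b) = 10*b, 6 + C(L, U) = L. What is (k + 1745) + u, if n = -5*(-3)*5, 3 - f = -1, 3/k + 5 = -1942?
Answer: 4335965/2596 ≈ 1670.2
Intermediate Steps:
k = -1/649 (k = 3/(-5 - 1942) = 3/(-1947) = 3*(-1/1947) = -1/649 ≈ -0.0015408)
f = 4 (f = 3 - 1*(-1) = 3 + 1 = 4)
C(L, U) = -6 + L
n = 75 (n = 15*5 = 75)
u = -299/4 (u = -((10*(-6 + 4) + 75) + 244)/4 = -((10*(-2) + 75) + 244)/4 = -((-20 + 75) + 244)/4 = -(55 + 244)/4 = -1/4*299 = -299/4 ≈ -74.750)
(k + 1745) + u = (-1/649 + 1745) - 299/4 = 1132504/649 - 299/4 = 4335965/2596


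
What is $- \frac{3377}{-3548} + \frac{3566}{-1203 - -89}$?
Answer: $- \frac{4445095}{1976236} \approx -2.2493$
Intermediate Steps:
$- \frac{3377}{-3548} + \frac{3566}{-1203 - -89} = \left(-3377\right) \left(- \frac{1}{3548}\right) + \frac{3566}{-1203 + 89} = \frac{3377}{3548} + \frac{3566}{-1114} = \frac{3377}{3548} + 3566 \left(- \frac{1}{1114}\right) = \frac{3377}{3548} - \frac{1783}{557} = - \frac{4445095}{1976236}$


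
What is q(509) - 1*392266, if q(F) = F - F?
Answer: -392266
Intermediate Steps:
q(F) = 0
q(509) - 1*392266 = 0 - 1*392266 = 0 - 392266 = -392266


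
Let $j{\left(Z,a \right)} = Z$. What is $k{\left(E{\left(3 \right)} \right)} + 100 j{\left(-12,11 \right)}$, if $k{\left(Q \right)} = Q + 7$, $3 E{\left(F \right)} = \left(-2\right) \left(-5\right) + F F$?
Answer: $- \frac{3560}{3} \approx -1186.7$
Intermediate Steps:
$E{\left(F \right)} = \frac{10}{3} + \frac{F^{2}}{3}$ ($E{\left(F \right)} = \frac{\left(-2\right) \left(-5\right) + F F}{3} = \frac{10 + F^{2}}{3} = \frac{10}{3} + \frac{F^{2}}{3}$)
$k{\left(Q \right)} = 7 + Q$
$k{\left(E{\left(3 \right)} \right)} + 100 j{\left(-12,11 \right)} = \left(7 + \left(\frac{10}{3} + \frac{3^{2}}{3}\right)\right) + 100 \left(-12\right) = \left(7 + \left(\frac{10}{3} + \frac{1}{3} \cdot 9\right)\right) - 1200 = \left(7 + \left(\frac{10}{3} + 3\right)\right) - 1200 = \left(7 + \frac{19}{3}\right) - 1200 = \frac{40}{3} - 1200 = - \frac{3560}{3}$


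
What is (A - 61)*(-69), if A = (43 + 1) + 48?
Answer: -2139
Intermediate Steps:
A = 92 (A = 44 + 48 = 92)
(A - 61)*(-69) = (92 - 61)*(-69) = 31*(-69) = -2139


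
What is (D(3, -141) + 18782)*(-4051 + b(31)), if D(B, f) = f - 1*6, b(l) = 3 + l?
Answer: -74856795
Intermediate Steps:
D(B, f) = -6 + f (D(B, f) = f - 6 = -6 + f)
(D(3, -141) + 18782)*(-4051 + b(31)) = ((-6 - 141) + 18782)*(-4051 + (3 + 31)) = (-147 + 18782)*(-4051 + 34) = 18635*(-4017) = -74856795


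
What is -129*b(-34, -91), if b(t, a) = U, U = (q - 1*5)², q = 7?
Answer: -516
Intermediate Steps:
U = 4 (U = (7 - 1*5)² = (7 - 5)² = 2² = 4)
b(t, a) = 4
-129*b(-34, -91) = -129*4 = -516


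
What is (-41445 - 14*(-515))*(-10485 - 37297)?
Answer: 1635816770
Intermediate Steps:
(-41445 - 14*(-515))*(-10485 - 37297) = (-41445 + 7210)*(-47782) = -34235*(-47782) = 1635816770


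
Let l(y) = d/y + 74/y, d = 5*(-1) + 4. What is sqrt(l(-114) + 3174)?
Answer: sqrt(41240982)/114 ≈ 56.333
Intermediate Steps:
d = -1 (d = -5 + 4 = -1)
l(y) = 73/y (l(y) = -1/y + 74/y = 73/y)
sqrt(l(-114) + 3174) = sqrt(73/(-114) + 3174) = sqrt(73*(-1/114) + 3174) = sqrt(-73/114 + 3174) = sqrt(361763/114) = sqrt(41240982)/114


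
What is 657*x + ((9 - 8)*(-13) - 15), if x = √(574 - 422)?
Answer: -28 + 1314*√38 ≈ 8072.0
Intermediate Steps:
x = 2*√38 (x = √152 = 2*√38 ≈ 12.329)
657*x + ((9 - 8)*(-13) - 15) = 657*(2*√38) + ((9 - 8)*(-13) - 15) = 1314*√38 + (1*(-13) - 15) = 1314*√38 + (-13 - 15) = 1314*√38 - 28 = -28 + 1314*√38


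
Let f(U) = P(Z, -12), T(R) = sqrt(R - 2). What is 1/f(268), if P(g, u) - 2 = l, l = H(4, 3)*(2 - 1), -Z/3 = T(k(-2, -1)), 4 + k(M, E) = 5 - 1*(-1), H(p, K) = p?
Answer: 1/6 ≈ 0.16667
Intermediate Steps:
k(M, E) = 2 (k(M, E) = -4 + (5 - 1*(-1)) = -4 + (5 + 1) = -4 + 6 = 2)
T(R) = sqrt(-2 + R)
Z = 0 (Z = -3*sqrt(-2 + 2) = -3*sqrt(0) = -3*0 = 0)
l = 4 (l = 4*(2 - 1) = 4*1 = 4)
P(g, u) = 6 (P(g, u) = 2 + 4 = 6)
f(U) = 6
1/f(268) = 1/6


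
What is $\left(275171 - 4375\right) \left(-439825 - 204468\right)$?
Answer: $-174471967228$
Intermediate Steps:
$\left(275171 - 4375\right) \left(-439825 - 204468\right) = 270796 \left(-644293\right) = -174471967228$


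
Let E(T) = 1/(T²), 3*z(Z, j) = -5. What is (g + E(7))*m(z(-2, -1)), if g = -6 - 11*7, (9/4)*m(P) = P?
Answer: 81320/1323 ≈ 61.466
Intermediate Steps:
z(Z, j) = -5/3 (z(Z, j) = (⅓)*(-5) = -5/3)
m(P) = 4*P/9
E(T) = T⁻²
g = -83 (g = -6 - 77 = -83)
(g + E(7))*m(z(-2, -1)) = (-83 + 7⁻²)*((4/9)*(-5/3)) = (-83 + 1/49)*(-20/27) = -4066/49*(-20/27) = 81320/1323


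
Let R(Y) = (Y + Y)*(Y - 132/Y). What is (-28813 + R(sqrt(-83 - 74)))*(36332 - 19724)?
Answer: -488125728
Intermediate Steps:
R(Y) = 2*Y*(Y - 132/Y) (R(Y) = (2*Y)*(Y - 132/Y) = 2*Y*(Y - 132/Y))
(-28813 + R(sqrt(-83 - 74)))*(36332 - 19724) = (-28813 + (-264 + 2*(sqrt(-83 - 74))**2))*(36332 - 19724) = (-28813 + (-264 + 2*(sqrt(-157))**2))*16608 = (-28813 + (-264 + 2*(I*sqrt(157))**2))*16608 = (-28813 + (-264 + 2*(-157)))*16608 = (-28813 + (-264 - 314))*16608 = (-28813 - 578)*16608 = -29391*16608 = -488125728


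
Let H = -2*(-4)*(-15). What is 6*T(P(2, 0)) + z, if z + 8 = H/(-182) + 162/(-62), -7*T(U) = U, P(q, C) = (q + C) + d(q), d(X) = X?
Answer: -5393/403 ≈ -13.382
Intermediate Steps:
H = -120 (H = 8*(-15) = -120)
P(q, C) = C + 2*q (P(q, C) = (q + C) + q = (C + q) + q = C + 2*q)
T(U) = -U/7
z = -28079/2821 (z = -8 + (-120/(-182) + 162/(-62)) = -8 + (-120*(-1/182) + 162*(-1/62)) = -8 + (60/91 - 81/31) = -8 - 5511/2821 = -28079/2821 ≈ -9.9536)
6*T(P(2, 0)) + z = 6*(-(0 + 2*2)/7) - 28079/2821 = 6*(-(0 + 4)/7) - 28079/2821 = 6*(-1/7*4) - 28079/2821 = 6*(-4/7) - 28079/2821 = -24/7 - 28079/2821 = -5393/403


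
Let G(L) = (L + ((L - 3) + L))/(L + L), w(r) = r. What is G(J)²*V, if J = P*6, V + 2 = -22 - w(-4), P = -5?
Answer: -961/20 ≈ -48.050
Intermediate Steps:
V = -20 (V = -2 + (-22 - 1*(-4)) = -2 + (-22 + 4) = -2 - 18 = -20)
J = -30 (J = -5*6 = -30)
G(L) = (-3 + 3*L)/(2*L) (G(L) = (L + ((-3 + L) + L))/((2*L)) = (L + (-3 + 2*L))*(1/(2*L)) = (-3 + 3*L)*(1/(2*L)) = (-3 + 3*L)/(2*L))
G(J)²*V = ((3/2)*(-1 - 30)/(-30))²*(-20) = ((3/2)*(-1/30)*(-31))²*(-20) = (31/20)²*(-20) = (961/400)*(-20) = -961/20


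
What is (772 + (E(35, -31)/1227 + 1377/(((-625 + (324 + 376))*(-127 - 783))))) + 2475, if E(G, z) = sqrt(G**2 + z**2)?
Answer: 73868791/22750 + sqrt(2186)/1227 ≈ 3247.0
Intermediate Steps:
(772 + (E(35, -31)/1227 + 1377/(((-625 + (324 + 376))*(-127 - 783))))) + 2475 = (772 + (sqrt(35**2 + (-31)**2)/1227 + 1377/(((-625 + (324 + 376))*(-127 - 783))))) + 2475 = (772 + (sqrt(1225 + 961)*(1/1227) + 1377/(((-625 + 700)*(-910))))) + 2475 = (772 + (sqrt(2186)*(1/1227) + 1377/((75*(-910))))) + 2475 = (772 + (sqrt(2186)/1227 + 1377/(-68250))) + 2475 = (772 + (sqrt(2186)/1227 + 1377*(-1/68250))) + 2475 = (772 + (sqrt(2186)/1227 - 459/22750)) + 2475 = (772 + (-459/22750 + sqrt(2186)/1227)) + 2475 = (17562541/22750 + sqrt(2186)/1227) + 2475 = 73868791/22750 + sqrt(2186)/1227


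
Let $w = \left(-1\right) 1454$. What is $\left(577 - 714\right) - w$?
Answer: $1317$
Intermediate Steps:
$w = -1454$
$\left(577 - 714\right) - w = \left(577 - 714\right) - -1454 = -137 + 1454 = 1317$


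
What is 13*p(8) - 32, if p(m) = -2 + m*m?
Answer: 774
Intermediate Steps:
p(m) = -2 + m²
13*p(8) - 32 = 13*(-2 + 8²) - 32 = 13*(-2 + 64) - 32 = 13*62 - 32 = 806 - 32 = 774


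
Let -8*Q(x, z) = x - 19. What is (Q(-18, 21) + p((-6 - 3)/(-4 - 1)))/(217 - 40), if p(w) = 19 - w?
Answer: 291/2360 ≈ 0.12331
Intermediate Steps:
Q(x, z) = 19/8 - x/8 (Q(x, z) = -(x - 19)/8 = -(-19 + x)/8 = 19/8 - x/8)
(Q(-18, 21) + p((-6 - 3)/(-4 - 1)))/(217 - 40) = ((19/8 - ⅛*(-18)) + (19 - (-6 - 3)/(-4 - 1)))/(217 - 40) = ((19/8 + 9/4) + (19 - (-9)/(-5)))/177 = (37/8 + (19 - (-9)*(-1)/5))*(1/177) = (37/8 + (19 - 1*9/5))*(1/177) = (37/8 + (19 - 9/5))*(1/177) = (37/8 + 86/5)*(1/177) = (873/40)*(1/177) = 291/2360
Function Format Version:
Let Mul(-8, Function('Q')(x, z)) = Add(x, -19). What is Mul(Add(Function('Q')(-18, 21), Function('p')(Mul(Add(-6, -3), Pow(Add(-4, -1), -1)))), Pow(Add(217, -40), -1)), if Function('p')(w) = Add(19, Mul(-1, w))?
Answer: Rational(291, 2360) ≈ 0.12331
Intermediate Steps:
Function('Q')(x, z) = Add(Rational(19, 8), Mul(Rational(-1, 8), x)) (Function('Q')(x, z) = Mul(Rational(-1, 8), Add(x, -19)) = Mul(Rational(-1, 8), Add(-19, x)) = Add(Rational(19, 8), Mul(Rational(-1, 8), x)))
Mul(Add(Function('Q')(-18, 21), Function('p')(Mul(Add(-6, -3), Pow(Add(-4, -1), -1)))), Pow(Add(217, -40), -1)) = Mul(Add(Add(Rational(19, 8), Mul(Rational(-1, 8), -18)), Add(19, Mul(-1, Mul(Add(-6, -3), Pow(Add(-4, -1), -1))))), Pow(Add(217, -40), -1)) = Mul(Add(Add(Rational(19, 8), Rational(9, 4)), Add(19, Mul(-1, Mul(-9, Pow(-5, -1))))), Pow(177, -1)) = Mul(Add(Rational(37, 8), Add(19, Mul(-1, Mul(-9, Rational(-1, 5))))), Rational(1, 177)) = Mul(Add(Rational(37, 8), Add(19, Mul(-1, Rational(9, 5)))), Rational(1, 177)) = Mul(Add(Rational(37, 8), Add(19, Rational(-9, 5))), Rational(1, 177)) = Mul(Add(Rational(37, 8), Rational(86, 5)), Rational(1, 177)) = Mul(Rational(873, 40), Rational(1, 177)) = Rational(291, 2360)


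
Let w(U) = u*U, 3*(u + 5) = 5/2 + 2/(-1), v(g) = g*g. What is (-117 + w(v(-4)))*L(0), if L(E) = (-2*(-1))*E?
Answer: 0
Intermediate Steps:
v(g) = g**2
u = -29/6 (u = -5 + (5/2 + 2/(-1))/3 = -5 + (5*(1/2) + 2*(-1))/3 = -5 + (5/2 - 2)/3 = -5 + (1/3)*(1/2) = -5 + 1/6 = -29/6 ≈ -4.8333)
L(E) = 2*E
w(U) = -29*U/6
(-117 + w(v(-4)))*L(0) = (-117 - 29/6*(-4)**2)*(2*0) = (-117 - 29/6*16)*0 = (-117 - 232/3)*0 = -583/3*0 = 0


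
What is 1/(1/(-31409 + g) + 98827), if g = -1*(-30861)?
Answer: 548/54157195 ≈ 1.0119e-5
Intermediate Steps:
g = 30861
1/(1/(-31409 + g) + 98827) = 1/(1/(-31409 + 30861) + 98827) = 1/(1/(-548) + 98827) = 1/(-1/548 + 98827) = 1/(54157195/548) = 548/54157195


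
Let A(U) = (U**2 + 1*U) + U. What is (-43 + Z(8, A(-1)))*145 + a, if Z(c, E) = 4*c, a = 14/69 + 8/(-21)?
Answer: -770471/483 ≈ -1595.2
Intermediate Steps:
A(U) = U**2 + 2*U (A(U) = (U**2 + U) + U = (U + U**2) + U = U**2 + 2*U)
a = -86/483 (a = 14*(1/69) + 8*(-1/21) = 14/69 - 8/21 = -86/483 ≈ -0.17805)
(-43 + Z(8, A(-1)))*145 + a = (-43 + 4*8)*145 - 86/483 = (-43 + 32)*145 - 86/483 = -11*145 - 86/483 = -1595 - 86/483 = -770471/483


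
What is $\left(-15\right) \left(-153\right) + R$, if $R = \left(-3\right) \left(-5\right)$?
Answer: $2310$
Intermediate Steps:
$R = 15$
$\left(-15\right) \left(-153\right) + R = \left(-15\right) \left(-153\right) + 15 = 2295 + 15 = 2310$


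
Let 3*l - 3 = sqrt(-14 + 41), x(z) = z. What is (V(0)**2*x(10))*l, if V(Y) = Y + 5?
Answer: 250 + 250*sqrt(3) ≈ 683.01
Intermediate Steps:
V(Y) = 5 + Y
l = 1 + sqrt(3) (l = 1 + sqrt(-14 + 41)/3 = 1 + sqrt(27)/3 = 1 + (3*sqrt(3))/3 = 1 + sqrt(3) ≈ 2.7321)
(V(0)**2*x(10))*l = ((5 + 0)**2*10)*(1 + sqrt(3)) = (5**2*10)*(1 + sqrt(3)) = (25*10)*(1 + sqrt(3)) = 250*(1 + sqrt(3)) = 250 + 250*sqrt(3)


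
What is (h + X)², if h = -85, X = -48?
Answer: 17689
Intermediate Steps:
(h + X)² = (-85 - 48)² = (-133)² = 17689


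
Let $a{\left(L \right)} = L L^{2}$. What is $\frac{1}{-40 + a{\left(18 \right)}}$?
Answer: $\frac{1}{5792} \approx 0.00017265$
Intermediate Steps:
$a{\left(L \right)} = L^{3}$
$\frac{1}{-40 + a{\left(18 \right)}} = \frac{1}{-40 + 18^{3}} = \frac{1}{-40 + 5832} = \frac{1}{5792}$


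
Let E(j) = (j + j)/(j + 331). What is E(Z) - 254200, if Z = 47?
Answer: -48043753/189 ≈ -2.5420e+5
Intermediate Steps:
E(j) = 2*j/(331 + j) (E(j) = (2*j)/(331 + j) = 2*j/(331 + j))
E(Z) - 254200 = 2*47/(331 + 47) - 254200 = 2*47/378 - 254200 = 2*47*(1/378) - 254200 = 47/189 - 254200 = -48043753/189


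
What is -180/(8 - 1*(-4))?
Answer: -15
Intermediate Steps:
-180/(8 - 1*(-4)) = -180/(8 + 4) = -180/12 = -180*1/12 = -15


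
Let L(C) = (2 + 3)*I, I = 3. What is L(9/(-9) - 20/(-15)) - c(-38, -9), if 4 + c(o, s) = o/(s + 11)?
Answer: 38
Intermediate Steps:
L(C) = 15 (L(C) = (2 + 3)*3 = 5*3 = 15)
c(o, s) = -4 + o/(11 + s) (c(o, s) = -4 + o/(s + 11) = -4 + o/(11 + s))
L(9/(-9) - 20/(-15)) - c(-38, -9) = 15 - (-44 - 38 - 4*(-9))/(11 - 9) = 15 - (-44 - 38 + 36)/2 = 15 - (-46)/2 = 15 - 1*(-23) = 15 + 23 = 38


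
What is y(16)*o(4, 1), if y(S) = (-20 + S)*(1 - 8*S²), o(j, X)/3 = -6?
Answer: -147384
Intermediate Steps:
o(j, X) = -18 (o(j, X) = 3*(-6) = -18)
y(S) = (1 - 8*S²)*(-20 + S)
y(16)*o(4, 1) = (-20 + 16 - 8*16³ + 160*16²)*(-18) = (-20 + 16 - 8*4096 + 160*256)*(-18) = (-20 + 16 - 32768 + 40960)*(-18) = 8188*(-18) = -147384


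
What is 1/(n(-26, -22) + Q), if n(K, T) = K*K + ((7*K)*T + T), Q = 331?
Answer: 1/4989 ≈ 0.00020044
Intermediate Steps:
n(K, T) = T + K**2 + 7*K*T (n(K, T) = K**2 + (7*K*T + T) = K**2 + (T + 7*K*T) = T + K**2 + 7*K*T)
1/(n(-26, -22) + Q) = 1/((-22 + (-26)**2 + 7*(-26)*(-22)) + 331) = 1/((-22 + 676 + 4004) + 331) = 1/(4658 + 331) = 1/4989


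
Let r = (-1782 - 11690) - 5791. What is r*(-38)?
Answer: 731994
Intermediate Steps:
r = -19263 (r = -13472 - 5791 = -19263)
r*(-38) = -19263*(-38) = 731994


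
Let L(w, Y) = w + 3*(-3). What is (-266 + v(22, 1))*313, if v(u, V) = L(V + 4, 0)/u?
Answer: -916464/11 ≈ -83315.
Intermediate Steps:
L(w, Y) = -9 + w (L(w, Y) = w - 9 = -9 + w)
v(u, V) = (-5 + V)/u (v(u, V) = (-9 + (V + 4))/u = (-9 + (4 + V))/u = (-5 + V)/u)
(-266 + v(22, 1))*313 = (-266 + (-5 + 1)/22)*313 = (-266 + (1/22)*(-4))*313 = (-266 - 2/11)*313 = -2928/11*313 = -916464/11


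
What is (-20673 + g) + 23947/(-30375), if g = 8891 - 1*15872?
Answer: -840014197/30375 ≈ -27655.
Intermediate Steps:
g = -6981 (g = 8891 - 15872 = -6981)
(-20673 + g) + 23947/(-30375) = (-20673 - 6981) + 23947/(-30375) = -27654 + 23947*(-1/30375) = -27654 - 23947/30375 = -840014197/30375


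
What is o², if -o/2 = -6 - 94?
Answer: 40000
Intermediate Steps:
o = 200 (o = -2*(-6 - 94) = -2*(-100) = 200)
o² = 200² = 40000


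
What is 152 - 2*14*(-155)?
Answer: 4492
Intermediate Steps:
152 - 2*14*(-155) = 152 - 28*(-155) = 152 + 4340 = 4492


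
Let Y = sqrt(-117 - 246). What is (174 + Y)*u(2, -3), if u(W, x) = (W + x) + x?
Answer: -696 - 44*I*sqrt(3) ≈ -696.0 - 76.21*I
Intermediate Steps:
u(W, x) = W + 2*x
Y = 11*I*sqrt(3) (Y = sqrt(-363) = 11*I*sqrt(3) ≈ 19.053*I)
(174 + Y)*u(2, -3) = (174 + 11*I*sqrt(3))*(2 + 2*(-3)) = (174 + 11*I*sqrt(3))*(2 - 6) = (174 + 11*I*sqrt(3))*(-4) = -696 - 44*I*sqrt(3)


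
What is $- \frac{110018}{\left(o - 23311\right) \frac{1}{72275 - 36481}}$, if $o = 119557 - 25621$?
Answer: $- \frac{3937984292}{70625} \approx -55759.0$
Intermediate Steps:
$o = 93936$ ($o = 119557 - 25621 = 93936$)
$- \frac{110018}{\left(o - 23311\right) \frac{1}{72275 - 36481}} = - \frac{110018}{\left(93936 - 23311\right) \frac{1}{72275 - 36481}} = - \frac{110018}{70625 \cdot \frac{1}{35794}} = - \frac{110018}{\frac{70625}{35794}} = \left(-110018\right) \frac{35794}{70625} = - \frac{3937984292}{70625}$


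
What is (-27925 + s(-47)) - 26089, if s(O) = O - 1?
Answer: -54062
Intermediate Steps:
s(O) = -1 + O
(-27925 + s(-47)) - 26089 = (-27925 + (-1 - 47)) - 26089 = (-27925 - 48) - 26089 = -27973 - 26089 = -54062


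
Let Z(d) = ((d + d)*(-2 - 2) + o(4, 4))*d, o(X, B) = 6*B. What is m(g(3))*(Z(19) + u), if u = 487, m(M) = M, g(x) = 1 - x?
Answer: 3890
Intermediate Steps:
Z(d) = d*(24 - 8*d) (Z(d) = ((d + d)*(-2 - 2) + 6*4)*d = ((2*d)*(-4) + 24)*d = (-8*d + 24)*d = (24 - 8*d)*d = d*(24 - 8*d))
m(g(3))*(Z(19) + u) = (1 - 1*3)*(8*19*(3 - 1*19) + 487) = (1 - 3)*(8*19*(3 - 19) + 487) = -2*(8*19*(-16) + 487) = -2*(-2432 + 487) = -2*(-1945) = 3890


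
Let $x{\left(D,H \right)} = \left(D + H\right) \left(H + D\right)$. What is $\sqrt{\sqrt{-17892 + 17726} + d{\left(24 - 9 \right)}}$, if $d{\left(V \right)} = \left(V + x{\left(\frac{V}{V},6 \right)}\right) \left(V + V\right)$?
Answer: $\sqrt{1920 + i \sqrt{166}} \approx 43.818 + 0.147 i$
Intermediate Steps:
$x{\left(D,H \right)} = \left(D + H\right)^{2}$ ($x{\left(D,H \right)} = \left(D + H\right) \left(D + H\right) = \left(D + H\right)^{2}$)
$d{\left(V \right)} = 2 V \left(49 + V\right)$ ($d{\left(V \right)} = \left(V + \left(\frac{V}{V} + 6\right)^{2}\right) \left(V + V\right) = \left(V + \left(1 + 6\right)^{2}\right) 2 V = \left(V + 7^{2}\right) 2 V = \left(V + 49\right) 2 V = \left(49 + V\right) 2 V = 2 V \left(49 + V\right)$)
$\sqrt{\sqrt{-17892 + 17726} + d{\left(24 - 9 \right)}} = \sqrt{\sqrt{-17892 + 17726} + 2 \left(24 - 9\right) \left(49 + \left(24 - 9\right)\right)} = \sqrt{\sqrt{-166} + 2 \left(24 - 9\right) \left(49 + \left(24 - 9\right)\right)} = \sqrt{i \sqrt{166} + 2 \cdot 15 \left(49 + 15\right)} = \sqrt{i \sqrt{166} + 2 \cdot 15 \cdot 64} = \sqrt{i \sqrt{166} + 1920} = \sqrt{1920 + i \sqrt{166}}$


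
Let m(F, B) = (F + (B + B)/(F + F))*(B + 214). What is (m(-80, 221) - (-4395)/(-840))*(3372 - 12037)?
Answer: 34943995375/112 ≈ 3.1200e+8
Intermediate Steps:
m(F, B) = (214 + B)*(F + B/F) (m(F, B) = (F + (2*B)/((2*F)))*(214 + B) = (F + (2*B)*(1/(2*F)))*(214 + B) = (F + B/F)*(214 + B) = (214 + B)*(F + B/F))
(m(-80, 221) - (-4395)/(-840))*(3372 - 12037) = ((221**2 + 214*221 + (-80)**2*(214 + 221))/(-80) - (-4395)/(-840))*(3372 - 12037) = (-(48841 + 47294 + 6400*435)/80 - (-4395)*(-1)/840)*(-8665) = (-(48841 + 47294 + 2784000)/80 - 5*293/280)*(-8665) = (-1/80*2880135 - 293/56)*(-8665) = (-576027/16 - 293/56)*(-8665) = -4032775/112*(-8665) = 34943995375/112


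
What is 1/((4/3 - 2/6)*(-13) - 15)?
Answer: -1/28 ≈ -0.035714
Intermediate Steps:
1/((4/3 - 2/6)*(-13) - 15) = 1/((4*(⅓) - 2*⅙)*(-13) - 15) = 1/((4/3 - ⅓)*(-13) - 15) = 1/(1*(-13) - 15) = 1/(-13 - 15) = 1/(-28) = -1/28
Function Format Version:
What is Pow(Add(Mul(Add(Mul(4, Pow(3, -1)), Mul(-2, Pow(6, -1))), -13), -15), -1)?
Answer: Rational(-1, 28) ≈ -0.035714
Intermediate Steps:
Pow(Add(Mul(Add(Mul(4, Pow(3, -1)), Mul(-2, Pow(6, -1))), -13), -15), -1) = Pow(Add(Mul(Add(Mul(4, Rational(1, 3)), Mul(-2, Rational(1, 6))), -13), -15), -1) = Pow(Add(Mul(Add(Rational(4, 3), Rational(-1, 3)), -13), -15), -1) = Pow(Add(Mul(1, -13), -15), -1) = Pow(Add(-13, -15), -1) = Pow(-28, -1) = Rational(-1, 28)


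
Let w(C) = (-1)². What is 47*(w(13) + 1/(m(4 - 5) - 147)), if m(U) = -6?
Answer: 7144/153 ≈ 46.693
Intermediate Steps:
w(C) = 1
47*(w(13) + 1/(m(4 - 5) - 147)) = 47*(1 + 1/(-6 - 147)) = 47*(1 + 1/(-153)) = 47*(1 - 1/153) = 47*(152/153) = 7144/153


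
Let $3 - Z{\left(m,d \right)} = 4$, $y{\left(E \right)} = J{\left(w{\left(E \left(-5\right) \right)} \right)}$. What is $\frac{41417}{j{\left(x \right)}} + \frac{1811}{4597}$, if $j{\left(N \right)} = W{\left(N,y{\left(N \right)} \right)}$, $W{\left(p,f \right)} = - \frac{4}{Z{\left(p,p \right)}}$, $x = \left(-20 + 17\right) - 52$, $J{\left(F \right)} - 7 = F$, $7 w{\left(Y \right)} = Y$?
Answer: $\frac{190401193}{18388} \approx 10355.0$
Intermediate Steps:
$w{\left(Y \right)} = \frac{Y}{7}$
$J{\left(F \right)} = 7 + F$
$y{\left(E \right)} = 7 - \frac{5 E}{7}$ ($y{\left(E \right)} = 7 + \frac{E \left(-5\right)}{7} = 7 + \frac{\left(-5\right) E}{7} = 7 - \frac{5 E}{7}$)
$x = -55$ ($x = -3 - 52 = -55$)
$Z{\left(m,d \right)} = -1$ ($Z{\left(m,d \right)} = 3 - 4 = -1$)
$W{\left(p,f \right)} = 4$ ($W{\left(p,f \right)} = - \frac{4}{-1} = \left(-4\right) \left(-1\right) = 4$)
$j{\left(N \right)} = 4$
$\frac{41417}{j{\left(x \right)}} + \frac{1811}{4597} = \frac{41417}{4} + \frac{1811}{4597} = \frac{190401193}{18388}$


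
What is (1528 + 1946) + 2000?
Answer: 5474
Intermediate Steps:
(1528 + 1946) + 2000 = 3474 + 2000 = 5474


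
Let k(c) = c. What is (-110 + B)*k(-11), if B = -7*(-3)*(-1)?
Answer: 1441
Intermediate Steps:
B = -21 (B = 21*(-1) = -21)
(-110 + B)*k(-11) = (-110 - 21)*(-11) = -131*(-11) = 1441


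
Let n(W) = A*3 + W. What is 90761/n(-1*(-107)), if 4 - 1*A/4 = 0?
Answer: 90761/155 ≈ 585.55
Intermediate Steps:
A = 16 (A = 16 - 4*0 = 16 + 0 = 16)
n(W) = 48 + W (n(W) = 16*3 + W = 48 + W)
90761/n(-1*(-107)) = 90761/(48 - 1*(-107)) = 90761/(48 + 107) = 90761/155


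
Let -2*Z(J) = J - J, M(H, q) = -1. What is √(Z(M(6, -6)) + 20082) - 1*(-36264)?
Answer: 36264 + √20082 ≈ 36406.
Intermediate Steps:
Z(J) = 0 (Z(J) = -(J - J)/2 = -½*0 = 0)
√(Z(M(6, -6)) + 20082) - 1*(-36264) = √(0 + 20082) - 1*(-36264) = √20082 + 36264 = 36264 + √20082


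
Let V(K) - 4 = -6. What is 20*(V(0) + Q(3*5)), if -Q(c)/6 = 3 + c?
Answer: -2200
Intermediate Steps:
Q(c) = -18 - 6*c (Q(c) = -6*(3 + c) = -18 - 6*c)
V(K) = -2 (V(K) = 4 - 6 = -2)
20*(V(0) + Q(3*5)) = 20*(-2 + (-18 - 18*5)) = 20*(-2 + (-18 - 6*15)) = 20*(-2 + (-18 - 90)) = 20*(-2 - 108) = 20*(-110) = -2200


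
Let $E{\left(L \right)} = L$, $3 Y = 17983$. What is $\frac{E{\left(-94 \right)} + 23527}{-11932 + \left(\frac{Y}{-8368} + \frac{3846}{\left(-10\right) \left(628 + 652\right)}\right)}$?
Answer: $- \frac{235304812800}{119826581587} \approx -1.9637$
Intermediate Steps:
$Y = \frac{17983}{3}$ ($Y = \frac{1}{3} \cdot 17983 = \frac{17983}{3} \approx 5994.3$)
$\frac{E{\left(-94 \right)} + 23527}{-11932 + \left(\frac{Y}{-8368} + \frac{3846}{\left(-10\right) \left(628 + 652\right)}\right)} = \frac{-94 + 23527}{-11932 + \left(\frac{17983}{3 \left(-8368\right)} + \frac{3846}{\left(-10\right) \left(628 + 652\right)}\right)} = \frac{23433}{-11932 + \left(\frac{17983}{3} \left(- \frac{1}{8368}\right) + \frac{3846}{\left(-10\right) 1280}\right)} = \frac{23433}{-11932 - \left(\frac{17983}{25104} - \frac{3846}{-12800}\right)} = \frac{23433}{-11932 + \left(- \frac{17983}{25104} + 3846 \left(- \frac{1}{12800}\right)\right)} = \frac{23433}{-11932 - \frac{10210387}{10041600}} = \frac{23433}{- \frac{119826581587}{10041600}} = 23433 \left(- \frac{10041600}{119826581587}\right) = - \frac{235304812800}{119826581587}$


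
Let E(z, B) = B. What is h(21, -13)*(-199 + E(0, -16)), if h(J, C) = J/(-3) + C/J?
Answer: 34400/21 ≈ 1638.1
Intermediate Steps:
h(J, C) = -J/3 + C/J (h(J, C) = J*(-⅓) + C/J = -J/3 + C/J)
h(21, -13)*(-199 + E(0, -16)) = (-⅓*21 - 13/21)*(-199 - 16) = (-7 - 13*1/21)*(-215) = (-7 - 13/21)*(-215) = -160/21*(-215) = 34400/21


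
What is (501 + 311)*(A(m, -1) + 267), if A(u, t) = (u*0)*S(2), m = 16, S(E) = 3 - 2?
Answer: 216804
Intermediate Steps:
S(E) = 1
A(u, t) = 0 (A(u, t) = (u*0)*1 = 0*1 = 0)
(501 + 311)*(A(m, -1) + 267) = (501 + 311)*(0 + 267) = 812*267 = 216804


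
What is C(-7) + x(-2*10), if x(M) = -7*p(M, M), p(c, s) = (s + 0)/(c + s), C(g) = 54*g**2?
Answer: 5285/2 ≈ 2642.5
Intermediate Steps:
p(c, s) = s/(c + s)
x(M) = -7/2 (x(M) = -7*M/(M + M) = -7*M/(2*M) = -7*M*1/(2*M) = -7*1/2 = -7/2)
C(-7) + x(-2*10) = 54*(-7)**2 - 7/2 = 54*49 - 7/2 = 2646 - 7/2 = 5285/2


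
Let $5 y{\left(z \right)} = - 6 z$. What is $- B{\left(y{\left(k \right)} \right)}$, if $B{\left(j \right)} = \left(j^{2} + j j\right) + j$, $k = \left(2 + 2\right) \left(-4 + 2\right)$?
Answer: $- \frac{4848}{25} \approx -193.92$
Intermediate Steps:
$k = -8$ ($k = 4 \left(-2\right) = -8$)
$y{\left(z \right)} = - \frac{6 z}{5}$ ($y{\left(z \right)} = \frac{\left(-6\right) z}{5} = - \frac{6 z}{5}$)
$B{\left(j \right)} = j + 2 j^{2}$ ($B{\left(j \right)} = \left(j^{2} + j^{2}\right) + j = 2 j^{2} + j = j + 2 j^{2}$)
$- B{\left(y{\left(k \right)} \right)} = - \left(- \frac{6}{5}\right) \left(-8\right) \left(1 + 2 \left(\left(- \frac{6}{5}\right) \left(-8\right)\right)\right) = - \frac{48 \left(1 + 2 \cdot \frac{48}{5}\right)}{5} = - \frac{48 \left(1 + \frac{96}{5}\right)}{5} = - \frac{48 \cdot 101}{5 \cdot 5} = \left(-1\right) \frac{4848}{25} = - \frac{4848}{25}$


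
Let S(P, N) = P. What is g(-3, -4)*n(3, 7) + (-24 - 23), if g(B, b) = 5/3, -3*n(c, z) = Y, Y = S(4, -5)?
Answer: -443/9 ≈ -49.222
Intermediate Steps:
Y = 4
n(c, z) = -4/3 (n(c, z) = -⅓*4 = -4/3)
g(B, b) = 5/3 (g(B, b) = 5*(⅓) = 5/3)
g(-3, -4)*n(3, 7) + (-24 - 23) = (5/3)*(-4/3) + (-24 - 23) = -20/9 - 47 = -443/9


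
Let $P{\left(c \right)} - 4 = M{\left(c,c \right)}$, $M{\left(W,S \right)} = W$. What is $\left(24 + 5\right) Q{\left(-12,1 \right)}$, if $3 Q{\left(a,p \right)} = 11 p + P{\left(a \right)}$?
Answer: $29$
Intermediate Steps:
$P{\left(c \right)} = 4 + c$
$Q{\left(a,p \right)} = \frac{4}{3} + \frac{a}{3} + \frac{11 p}{3}$ ($Q{\left(a,p \right)} = \frac{11 p + \left(4 + a\right)}{3} = \frac{4 + a + 11 p}{3} = \frac{4}{3} + \frac{a}{3} + \frac{11 p}{3}$)
$\left(24 + 5\right) Q{\left(-12,1 \right)} = \left(24 + 5\right) \left(\frac{4}{3} + \frac{1}{3} \left(-12\right) + \frac{11}{3} \cdot 1\right) = 29 \left(\frac{4}{3} - 4 + \frac{11}{3}\right) = 29 \cdot 1 = 29$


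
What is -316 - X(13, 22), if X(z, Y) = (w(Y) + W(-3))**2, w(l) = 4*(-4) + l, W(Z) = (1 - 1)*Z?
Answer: -352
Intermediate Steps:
W(Z) = 0 (W(Z) = 0*Z = 0)
w(l) = -16 + l
X(z, Y) = (-16 + Y)**2 (X(z, Y) = ((-16 + Y) + 0)**2 = (-16 + Y)**2)
-316 - X(13, 22) = -316 - (-16 + 22)**2 = -316 - 1*6**2 = -316 - 1*36 = -316 - 36 = -352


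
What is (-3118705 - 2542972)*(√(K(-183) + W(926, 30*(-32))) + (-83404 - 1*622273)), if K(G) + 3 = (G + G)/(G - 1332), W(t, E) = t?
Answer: 3995315240329 - 5661677*√235449685/505 ≈ 3.9951e+12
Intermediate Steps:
K(G) = -3 + 2*G/(-1332 + G) (K(G) = -3 + (G + G)/(G - 1332) = -3 + (2*G)/(-1332 + G) = -3 + 2*G/(-1332 + G))
(-3118705 - 2542972)*(√(K(-183) + W(926, 30*(-32))) + (-83404 - 1*622273)) = (-3118705 - 2542972)*(√((3996 - 1*(-183))/(-1332 - 183) + 926) + (-83404 - 1*622273)) = -5661677*(√((3996 + 183)/(-1515) + 926) + (-83404 - 622273)) = -5661677*(√(-1/1515*4179 + 926) - 705677) = -5661677*(√(-1393/505 + 926) - 705677) = -5661677*(√(466237/505) - 705677) = -5661677*(√235449685/505 - 705677) = -5661677*(-705677 + √235449685/505) = 3995315240329 - 5661677*√235449685/505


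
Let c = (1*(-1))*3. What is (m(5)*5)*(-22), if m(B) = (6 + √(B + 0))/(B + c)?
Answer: -330 - 55*√5 ≈ -452.98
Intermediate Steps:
c = -3 (c = -1*3 = -3)
m(B) = (6 + √B)/(-3 + B) (m(B) = (6 + √(B + 0))/(B - 3) = (6 + √B)/(-3 + B))
(m(5)*5)*(-22) = (((6 + √5)/(-3 + 5))*5)*(-22) = (((6 + √5)/2)*5)*(-22) = ((3 + √5/2)*5)*(-22) = (15 + 5*√5/2)*(-22) = -330 - 55*√5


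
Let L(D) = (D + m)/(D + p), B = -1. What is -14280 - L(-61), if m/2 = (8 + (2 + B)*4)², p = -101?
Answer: -2313133/162 ≈ -14279.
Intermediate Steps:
m = 288 (m = 2*(8 + (2 - 1)*4)² = 2*(8 + 1*4)² = 2*(8 + 4)² = 2*12² = 2*144 = 288)
L(D) = (288 + D)/(-101 + D) (L(D) = (D + 288)/(D - 101) = (288 + D)/(-101 + D))
-14280 - L(-61) = -14280 - (288 - 61)/(-101 - 61) = -14280 - 227/(-162) = -14280 - (-1)*227/162 = -14280 - 1*(-227/162) = -14280 + 227/162 = -2313133/162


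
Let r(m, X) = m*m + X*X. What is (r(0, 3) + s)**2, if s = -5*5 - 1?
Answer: 289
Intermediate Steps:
r(m, X) = X**2 + m**2 (r(m, X) = m**2 + X**2 = X**2 + m**2)
s = -26 (s = -25 - 1 = -26)
(r(0, 3) + s)**2 = ((3**2 + 0**2) - 26)**2 = ((9 + 0) - 26)**2 = (9 - 26)**2 = (-17)**2 = 289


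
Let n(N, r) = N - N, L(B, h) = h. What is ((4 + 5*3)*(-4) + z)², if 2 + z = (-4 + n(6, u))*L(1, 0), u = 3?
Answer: 6084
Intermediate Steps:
n(N, r) = 0
z = -2 (z = -2 + (-4 + 0)*0 = -2 - 4*0 = -2 + 0 = -2)
((4 + 5*3)*(-4) + z)² = ((4 + 5*3)*(-4) - 2)² = ((4 + 15)*(-4) - 2)² = (19*(-4) - 2)² = (-76 - 2)² = (-78)² = 6084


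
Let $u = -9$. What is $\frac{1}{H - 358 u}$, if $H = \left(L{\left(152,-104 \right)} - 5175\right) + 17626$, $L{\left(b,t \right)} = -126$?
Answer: $\frac{1}{15547} \approx 6.4321 \cdot 10^{-5}$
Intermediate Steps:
$H = 12325$ ($H = \left(-126 - 5175\right) + 17626 = -5301 + 17626 = 12325$)
$\frac{1}{H - 358 u} = \frac{1}{12325 - -3222} = \frac{1}{12325 + 3222} = \frac{1}{15547}$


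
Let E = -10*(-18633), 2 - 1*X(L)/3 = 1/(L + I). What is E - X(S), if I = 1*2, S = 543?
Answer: 101546583/545 ≈ 1.8632e+5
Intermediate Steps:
I = 2
X(L) = 6 - 3/(2 + L) (X(L) = 6 - 3/(L + 2) = 6 - 3/(2 + L))
E = 186330
E - X(S) = 186330 - 3*(3 + 2*543)/(2 + 543) = 186330 - 3*(3 + 1086)/545 = 186330 - 3*1089/545 = 186330 - 1*3267/545 = 186330 - 3267/545 = 101546583/545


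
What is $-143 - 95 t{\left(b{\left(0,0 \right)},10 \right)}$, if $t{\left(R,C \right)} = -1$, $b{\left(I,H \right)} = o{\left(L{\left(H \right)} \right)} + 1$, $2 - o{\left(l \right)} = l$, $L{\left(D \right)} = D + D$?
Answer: $-48$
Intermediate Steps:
$L{\left(D \right)} = 2 D$
$o{\left(l \right)} = 2 - l$
$b{\left(I,H \right)} = 3 - 2 H$ ($b{\left(I,H \right)} = \left(2 - 2 H\right) + 1 = 3 - 2 H$)
$-143 - 95 t{\left(b{\left(0,0 \right)},10 \right)} = -143 - -95 = -143 + 95 = -48$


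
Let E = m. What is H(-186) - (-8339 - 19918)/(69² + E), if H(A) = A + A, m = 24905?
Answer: -11007495/29666 ≈ -371.05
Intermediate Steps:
E = 24905
H(A) = 2*A
H(-186) - (-8339 - 19918)/(69² + E) = 2*(-186) - (-8339 - 19918)/(69² + 24905) = -372 - (-28257)/(4761 + 24905) = -372 - (-28257)/29666 = -372 - 1*(-28257/29666) = -372 + 28257/29666 = -11007495/29666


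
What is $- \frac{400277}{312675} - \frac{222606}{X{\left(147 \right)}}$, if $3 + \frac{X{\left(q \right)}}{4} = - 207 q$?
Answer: $\frac{3479735399}{6343550400} \approx 0.54855$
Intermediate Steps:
$X{\left(q \right)} = -12 - 828 q$ ($X{\left(q \right)} = -12 + 4 \left(- 207 q\right) = -12 - 828 q$)
$- \frac{400277}{312675} - \frac{222606}{X{\left(147 \right)}} = - \frac{400277}{312675} - \frac{222606}{-12 - 121716} = \left(-400277\right) \frac{1}{312675} - \frac{222606}{-12 - 121716} = - \frac{400277}{312675} - \frac{222606}{-121728} = - \frac{400277}{312675} - - \frac{37101}{20288} = - \frac{400277}{312675} + \frac{37101}{20288} = \frac{3479735399}{6343550400}$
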